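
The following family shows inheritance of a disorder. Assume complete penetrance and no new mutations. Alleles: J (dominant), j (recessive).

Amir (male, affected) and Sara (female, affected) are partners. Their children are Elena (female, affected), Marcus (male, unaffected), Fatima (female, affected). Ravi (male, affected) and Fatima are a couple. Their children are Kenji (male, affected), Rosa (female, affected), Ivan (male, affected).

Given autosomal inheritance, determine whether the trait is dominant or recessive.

Amir and Sara are both affected yet have an unaffected child Marcus. Under a recessive model two affected parents are homozygous and every child would be affected, so the trait cannot be recessive.

dominant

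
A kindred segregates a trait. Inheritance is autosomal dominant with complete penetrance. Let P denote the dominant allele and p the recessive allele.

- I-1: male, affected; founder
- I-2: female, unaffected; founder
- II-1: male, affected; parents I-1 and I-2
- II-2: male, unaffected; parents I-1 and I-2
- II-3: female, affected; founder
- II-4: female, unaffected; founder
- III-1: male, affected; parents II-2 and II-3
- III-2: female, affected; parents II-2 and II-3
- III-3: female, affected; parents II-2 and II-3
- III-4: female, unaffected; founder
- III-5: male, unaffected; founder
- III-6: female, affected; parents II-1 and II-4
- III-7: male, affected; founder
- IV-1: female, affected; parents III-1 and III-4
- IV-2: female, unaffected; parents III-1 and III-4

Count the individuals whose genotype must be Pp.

7

Obligate heterozygotes: I-1 is affected so carries P and passed p to II-2 (pp), so I-1 is Pp; II-1 is affected so carries P and received p from I-2 (pp), so II-1 is Pp; III-1 is affected so carries P and received p from II-2 (pp), so III-1 is Pp; III-2 is affected so carries P and received p from II-2 (pp), so III-2 is Pp; III-3 is affected so carries P and received p from II-2 (pp), so III-3 is Pp; III-6 is affected so carries P and received p from II-4 (pp), so III-6 is Pp; IV-1 is affected so carries P and received p from III-4 (pp), so IV-1 is Pp.
Every other individual is either homozygous by phenotype or has at least one consistent homozygous assignment, so the count is 7.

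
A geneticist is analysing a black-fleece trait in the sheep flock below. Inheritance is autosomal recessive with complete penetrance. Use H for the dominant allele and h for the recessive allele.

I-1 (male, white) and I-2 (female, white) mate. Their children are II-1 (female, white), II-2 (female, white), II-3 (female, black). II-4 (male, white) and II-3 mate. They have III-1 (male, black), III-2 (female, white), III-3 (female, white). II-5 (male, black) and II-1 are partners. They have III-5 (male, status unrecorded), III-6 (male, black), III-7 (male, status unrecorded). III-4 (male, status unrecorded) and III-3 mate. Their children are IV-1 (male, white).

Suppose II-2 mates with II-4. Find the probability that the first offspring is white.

5/6

I-1 is white so carries H and passed h to II-3 (hh), so I-1 is Hh.
I-2 is white so carries H and passed h to II-3 (hh), so I-2 is Hh.
II-2 is a white offspring of I-1 (Hh) × I-2 (Hh), whose cross gives 1/4 HH : 1/2 Hh : 1/4 hh; conditioning on being white, II-2 is HH with probability 1/3, Hh with probability 2/3.
II-4 is white so carries H and passed h to III-1 (hh), so II-4 is Hh.
Summing over parental genotype combinations, P(offspring is white) = 1/3·1 + 2/3·3/4 = 5/6.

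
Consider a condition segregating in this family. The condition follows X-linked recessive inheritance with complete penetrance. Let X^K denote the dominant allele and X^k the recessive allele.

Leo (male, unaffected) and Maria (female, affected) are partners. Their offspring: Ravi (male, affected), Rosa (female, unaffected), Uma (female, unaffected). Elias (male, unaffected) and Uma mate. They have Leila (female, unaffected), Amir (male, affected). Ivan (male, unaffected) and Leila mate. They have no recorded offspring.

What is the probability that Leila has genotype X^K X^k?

Elias is unaffected, so Elias is X^K Y.
Uma is unaffected so carries K and received k from Maria (X^k X^k), so Uma is X^K X^k.
Their cross gives offspring ratios 1/2 X^K X^K : 1/2 X^K X^k. Conditioning on Leila being unaffected, P(X^K X^k) = 1/2 / 1 = 1/2.

1/2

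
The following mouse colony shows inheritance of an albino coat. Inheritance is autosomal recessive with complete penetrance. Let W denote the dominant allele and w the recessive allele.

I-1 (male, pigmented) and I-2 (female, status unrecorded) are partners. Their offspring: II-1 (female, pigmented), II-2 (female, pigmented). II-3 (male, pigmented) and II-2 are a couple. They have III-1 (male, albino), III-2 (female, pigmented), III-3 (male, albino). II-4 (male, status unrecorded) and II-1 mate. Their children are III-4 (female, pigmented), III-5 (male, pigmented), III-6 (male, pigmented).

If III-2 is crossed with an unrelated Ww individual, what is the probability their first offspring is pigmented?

5/6

II-3 is pigmented so carries W and passed w to III-1 (ww), so II-3 is Ww.
II-2 is pigmented so carries W and passed w to III-1 (ww), so II-2 is Ww.
III-2 is a pigmented offspring of II-3 (Ww) × II-2 (Ww), whose cross gives 1/4 WW : 1/2 Ww : 1/4 ww; conditioning on being pigmented, III-2 is WW with probability 1/3, Ww with probability 2/3.
Summing over parental genotype combinations, P(offspring is pigmented) = 1/3·1 + 2/3·3/4 = 5/6.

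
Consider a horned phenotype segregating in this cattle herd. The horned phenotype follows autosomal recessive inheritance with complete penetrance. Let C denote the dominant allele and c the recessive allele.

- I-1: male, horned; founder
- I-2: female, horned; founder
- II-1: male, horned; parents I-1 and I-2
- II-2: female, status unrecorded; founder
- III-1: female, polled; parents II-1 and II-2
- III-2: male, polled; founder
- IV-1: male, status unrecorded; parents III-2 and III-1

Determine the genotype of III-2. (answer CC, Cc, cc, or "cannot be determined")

III-2's phenotype allows CC or Cc, and no parent or child forces a single allele at both positions; consistent genotype assignments exist with III-2 as CC or Cc.

cannot be determined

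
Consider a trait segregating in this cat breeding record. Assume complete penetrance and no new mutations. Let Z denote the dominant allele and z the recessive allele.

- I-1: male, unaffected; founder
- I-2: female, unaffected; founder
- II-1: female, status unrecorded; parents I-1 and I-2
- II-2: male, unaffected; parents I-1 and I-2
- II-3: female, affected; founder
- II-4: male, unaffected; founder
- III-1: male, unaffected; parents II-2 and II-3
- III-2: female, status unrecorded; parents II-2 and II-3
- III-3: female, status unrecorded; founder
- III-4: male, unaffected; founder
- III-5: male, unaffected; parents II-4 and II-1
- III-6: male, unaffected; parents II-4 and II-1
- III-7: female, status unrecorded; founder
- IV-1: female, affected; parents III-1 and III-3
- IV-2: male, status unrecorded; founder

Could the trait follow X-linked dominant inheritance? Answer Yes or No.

Yes

A consistent assignment under X-linked dominant exists: I-1 X^z Y, I-2 X^z X^z, II-1 X^z X^z, II-2 X^z Y, II-3 X^Z X^z, II-4 X^z Y, III-1 X^z Y, III-2 X^Z X^z, III-3 X^Z X^Z, III-4 X^z Y, III-5 X^z Y, III-6 X^z Y, III-7 X^Z X^Z, IV-1 X^Z X^z, IV-2 X^Z Y.
In this assignment every recorded phenotype matches its genotype and every non-founder's genotype is obtainable from its parents' genotypes, so the pedigree is consistent.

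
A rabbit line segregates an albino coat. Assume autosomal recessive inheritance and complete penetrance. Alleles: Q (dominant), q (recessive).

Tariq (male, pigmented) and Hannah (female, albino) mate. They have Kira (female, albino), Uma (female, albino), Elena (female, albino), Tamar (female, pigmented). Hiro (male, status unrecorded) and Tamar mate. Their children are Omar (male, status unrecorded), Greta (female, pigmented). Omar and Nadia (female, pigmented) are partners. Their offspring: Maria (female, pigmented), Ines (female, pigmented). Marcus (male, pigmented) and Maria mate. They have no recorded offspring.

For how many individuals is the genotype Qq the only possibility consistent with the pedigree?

Obligate heterozygotes: Tariq is pigmented so carries Q and passed q to Kira (qq), so Tariq is Qq; Tamar is pigmented so carries Q and received q from Hannah (qq), so Tamar is Qq.
Every other individual is either homozygous by phenotype or has at least one consistent homozygous assignment, so the count is 2.

2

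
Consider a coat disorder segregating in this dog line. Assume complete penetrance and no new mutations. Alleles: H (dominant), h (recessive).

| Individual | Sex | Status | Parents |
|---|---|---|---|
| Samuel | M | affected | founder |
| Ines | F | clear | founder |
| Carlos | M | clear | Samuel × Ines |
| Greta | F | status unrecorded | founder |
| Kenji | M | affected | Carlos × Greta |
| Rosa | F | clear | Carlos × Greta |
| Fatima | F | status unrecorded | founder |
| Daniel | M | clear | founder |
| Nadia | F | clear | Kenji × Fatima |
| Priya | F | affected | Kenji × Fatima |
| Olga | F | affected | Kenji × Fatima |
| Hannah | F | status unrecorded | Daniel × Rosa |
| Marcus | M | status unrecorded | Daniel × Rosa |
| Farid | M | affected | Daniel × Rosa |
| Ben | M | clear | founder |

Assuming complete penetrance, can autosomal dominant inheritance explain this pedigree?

No

Under autosomal dominant, Farid (affected, male) cannot arise from Daniel (clear) × Rosa (clear).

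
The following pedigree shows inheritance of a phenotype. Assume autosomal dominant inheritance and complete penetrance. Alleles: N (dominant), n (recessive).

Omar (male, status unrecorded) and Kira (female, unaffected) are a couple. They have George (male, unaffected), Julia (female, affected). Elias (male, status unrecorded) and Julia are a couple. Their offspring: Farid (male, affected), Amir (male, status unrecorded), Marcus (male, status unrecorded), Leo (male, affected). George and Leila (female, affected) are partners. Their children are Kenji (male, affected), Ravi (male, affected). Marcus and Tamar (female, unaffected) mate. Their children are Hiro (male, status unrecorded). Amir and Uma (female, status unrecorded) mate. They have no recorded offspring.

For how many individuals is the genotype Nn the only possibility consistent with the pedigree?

4

Obligate heterozygotes: Omar passed N to Julia (Nn, whose n came from Kira) and passed n to George (nn), so Omar is Nn; Julia is affected so carries N and received n from Kira (nn), so Julia is Nn; Kenji is affected so carries N and received n from George (nn), so Kenji is Nn; Ravi is affected so carries N and received n from George (nn), so Ravi is Nn.
Every other individual is either homozygous by phenotype or has at least one consistent homozygous assignment, so the count is 4.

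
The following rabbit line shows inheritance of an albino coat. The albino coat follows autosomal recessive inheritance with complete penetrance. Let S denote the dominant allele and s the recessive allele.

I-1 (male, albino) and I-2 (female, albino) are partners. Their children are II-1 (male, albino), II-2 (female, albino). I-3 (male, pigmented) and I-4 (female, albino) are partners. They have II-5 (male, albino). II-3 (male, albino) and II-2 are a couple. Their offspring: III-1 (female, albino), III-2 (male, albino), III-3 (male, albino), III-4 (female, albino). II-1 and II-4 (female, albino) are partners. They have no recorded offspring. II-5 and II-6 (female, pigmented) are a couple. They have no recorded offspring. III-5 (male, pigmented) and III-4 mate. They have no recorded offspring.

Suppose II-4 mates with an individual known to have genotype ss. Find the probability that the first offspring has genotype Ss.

II-4 is albino, so II-4 is ss.
The cross gives 1 ss, so P(offspring has genotype Ss) = 0.

0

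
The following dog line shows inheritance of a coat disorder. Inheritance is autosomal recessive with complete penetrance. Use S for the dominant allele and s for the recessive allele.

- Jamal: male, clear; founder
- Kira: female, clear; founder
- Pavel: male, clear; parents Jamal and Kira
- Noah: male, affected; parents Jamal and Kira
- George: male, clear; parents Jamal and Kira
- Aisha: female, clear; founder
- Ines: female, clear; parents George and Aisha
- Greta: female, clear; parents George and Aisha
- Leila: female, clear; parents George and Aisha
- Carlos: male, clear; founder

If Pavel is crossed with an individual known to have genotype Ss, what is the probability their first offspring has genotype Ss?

Jamal is clear so carries S and passed s to Noah (ss), so Jamal is Ss.
Kira is clear so carries S and passed s to Noah (ss), so Kira is Ss.
Pavel is a clear offspring of Jamal (Ss) × Kira (Ss), whose cross gives 1/4 SS : 1/2 Ss : 1/4 ss; conditioning on being clear, Pavel is SS with probability 1/3, Ss with probability 2/3.
Summing over parental genotype combinations, P(offspring has genotype Ss) = 1/3·1/2 + 2/3·1/2 = 1/2.

1/2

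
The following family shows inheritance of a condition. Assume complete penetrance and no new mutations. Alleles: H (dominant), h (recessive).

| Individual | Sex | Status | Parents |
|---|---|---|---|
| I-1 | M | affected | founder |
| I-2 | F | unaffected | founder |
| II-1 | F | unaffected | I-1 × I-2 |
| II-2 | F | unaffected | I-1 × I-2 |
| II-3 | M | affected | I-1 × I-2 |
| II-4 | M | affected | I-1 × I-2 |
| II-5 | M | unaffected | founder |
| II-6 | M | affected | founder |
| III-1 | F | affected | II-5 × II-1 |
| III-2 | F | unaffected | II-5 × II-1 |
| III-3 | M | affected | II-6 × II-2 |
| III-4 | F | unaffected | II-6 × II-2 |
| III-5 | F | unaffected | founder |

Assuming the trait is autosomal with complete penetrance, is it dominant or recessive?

recessive

II-5 and II-1 are both unaffected yet have an affected child III-1. Under dominance, an affected child requires at least one affected parent, so the trait cannot be dominant.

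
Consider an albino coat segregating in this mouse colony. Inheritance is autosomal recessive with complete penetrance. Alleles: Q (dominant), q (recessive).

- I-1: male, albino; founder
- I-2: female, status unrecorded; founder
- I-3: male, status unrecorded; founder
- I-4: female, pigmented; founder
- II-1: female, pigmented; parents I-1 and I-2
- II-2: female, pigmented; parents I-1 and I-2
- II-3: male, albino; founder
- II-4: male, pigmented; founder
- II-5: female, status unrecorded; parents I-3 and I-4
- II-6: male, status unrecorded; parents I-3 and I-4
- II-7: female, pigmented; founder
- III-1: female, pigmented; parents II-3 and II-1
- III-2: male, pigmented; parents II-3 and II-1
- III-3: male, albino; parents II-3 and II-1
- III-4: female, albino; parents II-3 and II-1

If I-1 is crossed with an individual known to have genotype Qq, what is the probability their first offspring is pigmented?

I-1 is albino, so I-1 is qq.
The cross gives 1/2 Qq : 1/2 qq, so P(offspring is pigmented) = 1/2.

1/2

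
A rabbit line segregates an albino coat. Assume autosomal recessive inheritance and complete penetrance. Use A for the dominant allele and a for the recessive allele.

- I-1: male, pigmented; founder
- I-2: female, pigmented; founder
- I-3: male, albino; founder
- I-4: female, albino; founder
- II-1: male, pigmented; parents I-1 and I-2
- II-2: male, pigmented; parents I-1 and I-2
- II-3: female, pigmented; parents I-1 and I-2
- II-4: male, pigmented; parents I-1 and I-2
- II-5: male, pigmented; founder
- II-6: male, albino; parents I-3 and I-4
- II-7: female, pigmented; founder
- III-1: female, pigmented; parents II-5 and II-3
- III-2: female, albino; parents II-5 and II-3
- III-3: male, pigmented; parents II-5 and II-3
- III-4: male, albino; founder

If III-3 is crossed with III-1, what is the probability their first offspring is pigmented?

II-5 is pigmented so carries A and passed a to III-2 (aa), so II-5 is Aa.
II-3 is pigmented so carries A and passed a to III-2 (aa), so II-3 is Aa.
III-3 is a pigmented offspring of II-5 (Aa) × II-3 (Aa), whose cross gives 1/4 AA : 1/2 Aa : 1/4 aa; conditioning on being pigmented, III-3 is AA with probability 1/3, Aa with probability 2/3.
III-1 is a pigmented offspring of II-5 (Aa) × II-3 (Aa), whose cross gives 1/4 AA : 1/2 Aa : 1/4 aa; conditioning on being pigmented, III-1 is AA with probability 1/3, Aa with probability 2/3.
Summing over parental genotype combinations, P(offspring is pigmented) = 1/9·1 + 2/9·1 + 2/9·1 + 4/9·3/4 = 8/9.

8/9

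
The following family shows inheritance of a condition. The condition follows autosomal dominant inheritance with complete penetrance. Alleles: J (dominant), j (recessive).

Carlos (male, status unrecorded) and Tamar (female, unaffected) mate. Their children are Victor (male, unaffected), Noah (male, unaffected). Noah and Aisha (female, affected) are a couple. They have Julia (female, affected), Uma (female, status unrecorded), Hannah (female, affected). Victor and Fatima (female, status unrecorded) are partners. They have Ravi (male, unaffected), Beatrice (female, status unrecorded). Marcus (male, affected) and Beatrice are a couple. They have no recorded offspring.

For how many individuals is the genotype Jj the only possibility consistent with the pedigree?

2

Obligate heterozygotes: Julia is affected so carries J and received j from Noah (jj), so Julia is Jj; Hannah is affected so carries J and received j from Noah (jj), so Hannah is Jj.
Every other individual is either homozygous by phenotype or has at least one consistent homozygous assignment, so the count is 2.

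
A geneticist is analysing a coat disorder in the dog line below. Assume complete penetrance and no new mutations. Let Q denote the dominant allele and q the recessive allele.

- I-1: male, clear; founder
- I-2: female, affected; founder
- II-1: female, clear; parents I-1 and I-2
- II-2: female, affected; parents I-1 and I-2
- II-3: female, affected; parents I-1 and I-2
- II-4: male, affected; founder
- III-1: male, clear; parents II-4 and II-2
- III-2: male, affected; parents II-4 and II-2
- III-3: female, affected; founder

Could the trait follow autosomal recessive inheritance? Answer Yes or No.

Under autosomal recessive, III-1 (clear, male) cannot arise from II-4 (affected) × II-2 (affected).

No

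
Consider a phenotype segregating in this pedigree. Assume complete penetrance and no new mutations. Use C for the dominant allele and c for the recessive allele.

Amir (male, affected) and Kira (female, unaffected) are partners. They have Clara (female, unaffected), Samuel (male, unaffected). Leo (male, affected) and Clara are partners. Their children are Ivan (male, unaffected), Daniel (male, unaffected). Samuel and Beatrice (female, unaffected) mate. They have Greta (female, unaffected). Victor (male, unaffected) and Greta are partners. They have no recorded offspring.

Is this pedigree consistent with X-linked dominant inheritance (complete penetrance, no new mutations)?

No

Under X-linked dominant, Clara (unaffected, female) cannot arise from Amir (affected) × Kira (unaffected).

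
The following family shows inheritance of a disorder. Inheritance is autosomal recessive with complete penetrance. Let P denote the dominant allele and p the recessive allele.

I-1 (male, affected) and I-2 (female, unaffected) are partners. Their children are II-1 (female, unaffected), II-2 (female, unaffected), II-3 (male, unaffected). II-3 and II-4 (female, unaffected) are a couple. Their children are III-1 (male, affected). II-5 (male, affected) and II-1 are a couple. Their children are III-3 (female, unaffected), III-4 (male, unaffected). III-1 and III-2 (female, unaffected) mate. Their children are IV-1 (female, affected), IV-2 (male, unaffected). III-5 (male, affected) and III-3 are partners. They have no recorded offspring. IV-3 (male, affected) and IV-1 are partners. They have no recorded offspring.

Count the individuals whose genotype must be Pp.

8

Obligate heterozygotes: II-1 is unaffected so carries P and received p from I-1 (pp), so II-1 is Pp; II-2 is unaffected so carries P and received p from I-1 (pp), so II-2 is Pp; II-3 is unaffected so carries P and received p from I-1 (pp), so II-3 is Pp; II-4 is unaffected so carries P and passed p to III-1 (pp), so II-4 is Pp; III-2 is unaffected so carries P and passed p to IV-1 (pp), so III-2 is Pp; III-3 is unaffected so carries P and received p from II-5 (pp), so III-3 is Pp; III-4 is unaffected so carries P and received p from II-5 (pp), so III-4 is Pp; IV-2 is unaffected so carries P and received p from III-1 (pp), so IV-2 is Pp.
Every other individual is either homozygous by phenotype or has at least one consistent homozygous assignment, so the count is 8.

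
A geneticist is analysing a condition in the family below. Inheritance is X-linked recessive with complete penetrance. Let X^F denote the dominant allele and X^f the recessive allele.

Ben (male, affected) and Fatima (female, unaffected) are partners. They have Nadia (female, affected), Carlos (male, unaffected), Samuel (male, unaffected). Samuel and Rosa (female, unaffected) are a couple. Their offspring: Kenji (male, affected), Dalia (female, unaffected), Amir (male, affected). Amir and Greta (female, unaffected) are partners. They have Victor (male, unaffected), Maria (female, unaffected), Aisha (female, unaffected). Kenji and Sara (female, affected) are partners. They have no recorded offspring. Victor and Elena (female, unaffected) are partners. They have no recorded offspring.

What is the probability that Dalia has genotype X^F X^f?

Samuel is unaffected, so Samuel is X^F Y.
Rosa is unaffected so carries F and passed f to Kenji (X^f Y), so Rosa is X^F X^f.
Their cross gives offspring ratios 1/2 X^F X^F : 1/2 X^F X^f. Conditioning on Dalia being unaffected, P(X^F X^f) = 1/2 / 1 = 1/2.

1/2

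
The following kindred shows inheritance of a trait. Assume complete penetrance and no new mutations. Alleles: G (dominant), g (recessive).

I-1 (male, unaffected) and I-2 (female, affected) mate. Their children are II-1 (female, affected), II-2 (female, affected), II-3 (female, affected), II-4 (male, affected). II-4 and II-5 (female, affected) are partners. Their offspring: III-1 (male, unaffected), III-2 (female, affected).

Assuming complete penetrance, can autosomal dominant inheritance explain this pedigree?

Yes

A consistent assignment under autosomal dominant exists: I-1 gg, I-2 GG, II-1 Gg, II-2 Gg, II-3 Gg, II-4 Gg, II-5 Gg, III-1 gg, III-2 GG.
In this assignment every recorded phenotype matches its genotype and every non-founder's genotype is obtainable from its parents' genotypes, so the pedigree is consistent.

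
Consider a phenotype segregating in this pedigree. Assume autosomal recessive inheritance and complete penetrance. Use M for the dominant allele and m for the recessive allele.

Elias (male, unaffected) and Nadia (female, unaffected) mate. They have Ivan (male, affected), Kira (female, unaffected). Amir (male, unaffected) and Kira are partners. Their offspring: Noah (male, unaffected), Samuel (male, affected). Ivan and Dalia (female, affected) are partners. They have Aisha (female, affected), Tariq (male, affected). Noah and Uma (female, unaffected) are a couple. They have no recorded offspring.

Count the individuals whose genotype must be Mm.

4

Obligate heterozygotes: Elias is unaffected so carries M and passed m to Ivan (mm), so Elias is Mm; Nadia is unaffected so carries M and passed m to Ivan (mm), so Nadia is Mm; Kira is unaffected so carries M and passed m to Samuel (mm), so Kira is Mm; Amir is unaffected so carries M and passed m to Samuel (mm), so Amir is Mm.
Every other individual is either homozygous by phenotype or has at least one consistent homozygous assignment, so the count is 4.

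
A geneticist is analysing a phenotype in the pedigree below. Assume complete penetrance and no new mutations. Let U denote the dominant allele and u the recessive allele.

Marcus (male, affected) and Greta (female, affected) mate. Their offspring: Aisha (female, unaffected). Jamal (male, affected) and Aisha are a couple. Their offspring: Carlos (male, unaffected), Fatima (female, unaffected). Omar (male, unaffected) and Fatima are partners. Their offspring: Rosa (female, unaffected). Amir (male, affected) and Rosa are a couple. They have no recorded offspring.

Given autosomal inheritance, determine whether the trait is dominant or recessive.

Marcus and Greta are both affected yet have an unaffected child Aisha. Under a recessive model two affected parents are homozygous and every child would be affected, so the trait cannot be recessive.

dominant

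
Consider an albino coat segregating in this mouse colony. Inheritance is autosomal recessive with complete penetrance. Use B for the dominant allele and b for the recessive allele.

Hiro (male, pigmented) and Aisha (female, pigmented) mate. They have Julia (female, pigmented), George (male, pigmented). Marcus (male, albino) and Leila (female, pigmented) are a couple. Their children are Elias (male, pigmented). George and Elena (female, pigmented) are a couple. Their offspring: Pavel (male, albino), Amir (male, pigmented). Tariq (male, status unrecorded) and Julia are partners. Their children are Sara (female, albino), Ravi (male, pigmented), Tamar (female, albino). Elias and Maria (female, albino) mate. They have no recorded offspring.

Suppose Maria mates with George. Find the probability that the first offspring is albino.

Maria is albino, so Maria is bb.
George is pigmented so carries B and passed b to Pavel (bb), so George is Bb.
The cross gives 1/2 Bb : 1/2 bb, so P(offspring is albino) = 1/2.

1/2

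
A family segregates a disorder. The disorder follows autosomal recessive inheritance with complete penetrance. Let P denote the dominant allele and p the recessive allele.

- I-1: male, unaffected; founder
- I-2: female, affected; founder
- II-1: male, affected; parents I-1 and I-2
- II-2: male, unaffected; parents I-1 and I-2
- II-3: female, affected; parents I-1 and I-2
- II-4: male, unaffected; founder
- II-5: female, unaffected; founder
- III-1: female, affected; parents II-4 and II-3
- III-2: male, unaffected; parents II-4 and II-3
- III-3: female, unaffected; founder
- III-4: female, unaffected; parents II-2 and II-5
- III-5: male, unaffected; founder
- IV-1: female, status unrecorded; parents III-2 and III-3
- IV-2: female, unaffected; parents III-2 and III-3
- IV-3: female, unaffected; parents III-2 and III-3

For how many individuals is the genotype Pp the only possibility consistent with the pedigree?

Obligate heterozygotes: I-1 is unaffected so carries P and passed p to II-1 (pp), so I-1 is Pp; II-2 is unaffected so carries P and received p from I-2 (pp), so II-2 is Pp; II-4 is unaffected so carries P and passed p to III-1 (pp), so II-4 is Pp; III-2 is unaffected so carries P and received p from II-3 (pp), so III-2 is Pp.
Every other individual is either homozygous by phenotype or has at least one consistent homozygous assignment, so the count is 4.

4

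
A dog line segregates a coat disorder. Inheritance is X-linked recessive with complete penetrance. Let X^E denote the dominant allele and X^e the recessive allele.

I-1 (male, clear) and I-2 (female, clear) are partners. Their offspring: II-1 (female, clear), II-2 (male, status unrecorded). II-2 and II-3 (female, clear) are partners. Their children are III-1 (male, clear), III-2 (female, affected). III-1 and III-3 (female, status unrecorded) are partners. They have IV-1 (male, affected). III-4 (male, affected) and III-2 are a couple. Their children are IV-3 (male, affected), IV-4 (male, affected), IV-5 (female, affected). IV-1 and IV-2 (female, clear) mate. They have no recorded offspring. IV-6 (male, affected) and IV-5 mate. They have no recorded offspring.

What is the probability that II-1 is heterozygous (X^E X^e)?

1/2

I-1 is clear, so I-1 is X^E Y.
I-2 is clear so carries E and passed e to II-2 (X^e Y), so I-2 is X^E X^e.
Their cross gives offspring ratios 1/2 X^E X^E : 1/2 X^E X^e. Conditioning on II-1 being clear, P(X^E X^e) = 1/2 / 1 = 1/2.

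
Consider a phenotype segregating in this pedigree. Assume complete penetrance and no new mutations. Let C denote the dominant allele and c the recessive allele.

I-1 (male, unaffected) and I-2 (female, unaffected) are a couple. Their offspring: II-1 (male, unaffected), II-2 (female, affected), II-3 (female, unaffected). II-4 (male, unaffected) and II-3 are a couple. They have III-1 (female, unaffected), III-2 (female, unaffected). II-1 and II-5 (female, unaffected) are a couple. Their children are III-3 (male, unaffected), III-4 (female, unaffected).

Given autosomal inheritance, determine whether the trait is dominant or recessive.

I-1 and I-2 are both unaffected yet have an affected child II-2. Under dominance, an affected child requires at least one affected parent, so the trait cannot be dominant.

recessive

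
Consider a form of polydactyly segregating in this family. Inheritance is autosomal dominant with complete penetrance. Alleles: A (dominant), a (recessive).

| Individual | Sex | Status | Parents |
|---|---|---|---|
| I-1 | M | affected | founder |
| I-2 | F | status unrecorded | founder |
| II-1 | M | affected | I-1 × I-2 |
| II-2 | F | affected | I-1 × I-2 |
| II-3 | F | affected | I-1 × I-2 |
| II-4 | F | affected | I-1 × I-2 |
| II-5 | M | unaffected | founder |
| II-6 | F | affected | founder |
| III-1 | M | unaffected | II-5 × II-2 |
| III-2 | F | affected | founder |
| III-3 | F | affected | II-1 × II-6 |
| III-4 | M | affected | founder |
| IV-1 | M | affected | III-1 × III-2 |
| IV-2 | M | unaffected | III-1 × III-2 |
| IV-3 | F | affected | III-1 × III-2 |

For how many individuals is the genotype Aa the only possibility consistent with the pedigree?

4

Obligate heterozygotes: II-2 is affected so carries A and passed a to III-1 (aa), so II-2 is Aa; III-2 is affected so carries A and passed a to IV-2 (aa), so III-2 is Aa; IV-1 is affected so carries A and received a from III-1 (aa), so IV-1 is Aa; IV-3 is affected so carries A and received a from III-1 (aa), so IV-3 is Aa.
Every other individual is either homozygous by phenotype or has at least one consistent homozygous assignment, so the count is 4.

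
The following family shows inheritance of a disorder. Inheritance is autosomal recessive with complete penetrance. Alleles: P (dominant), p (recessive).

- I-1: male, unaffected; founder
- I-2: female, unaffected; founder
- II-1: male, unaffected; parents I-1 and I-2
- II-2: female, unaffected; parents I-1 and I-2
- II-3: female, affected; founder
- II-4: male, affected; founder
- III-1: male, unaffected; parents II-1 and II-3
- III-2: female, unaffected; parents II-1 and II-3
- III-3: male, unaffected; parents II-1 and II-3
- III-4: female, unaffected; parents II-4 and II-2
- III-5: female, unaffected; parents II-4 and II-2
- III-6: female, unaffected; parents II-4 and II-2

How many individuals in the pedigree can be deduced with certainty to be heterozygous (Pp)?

Obligate heterozygotes: III-1 is unaffected so carries P and received p from II-3 (pp), so III-1 is Pp; III-2 is unaffected so carries P and received p from II-3 (pp), so III-2 is Pp; III-3 is unaffected so carries P and received p from II-3 (pp), so III-3 is Pp; III-4 is unaffected so carries P and received p from II-4 (pp), so III-4 is Pp; III-5 is unaffected so carries P and received p from II-4 (pp), so III-5 is Pp; III-6 is unaffected so carries P and received p from II-4 (pp), so III-6 is Pp.
Every other individual is either homozygous by phenotype or has at least one consistent homozygous assignment, so the count is 6.

6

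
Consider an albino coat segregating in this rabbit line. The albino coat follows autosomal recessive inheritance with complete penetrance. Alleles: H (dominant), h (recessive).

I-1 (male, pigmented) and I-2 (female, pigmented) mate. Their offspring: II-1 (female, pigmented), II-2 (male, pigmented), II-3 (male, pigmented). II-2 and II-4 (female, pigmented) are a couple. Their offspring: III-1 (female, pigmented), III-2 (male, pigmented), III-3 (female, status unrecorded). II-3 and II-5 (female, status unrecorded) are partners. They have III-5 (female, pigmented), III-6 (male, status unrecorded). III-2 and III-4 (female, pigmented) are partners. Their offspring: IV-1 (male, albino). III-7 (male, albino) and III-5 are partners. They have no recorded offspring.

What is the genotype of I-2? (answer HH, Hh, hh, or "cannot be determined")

cannot be determined

I-2's phenotype allows HH or Hh, and no parent or child forces a single allele at both positions; consistent genotype assignments exist with I-2 as HH or Hh.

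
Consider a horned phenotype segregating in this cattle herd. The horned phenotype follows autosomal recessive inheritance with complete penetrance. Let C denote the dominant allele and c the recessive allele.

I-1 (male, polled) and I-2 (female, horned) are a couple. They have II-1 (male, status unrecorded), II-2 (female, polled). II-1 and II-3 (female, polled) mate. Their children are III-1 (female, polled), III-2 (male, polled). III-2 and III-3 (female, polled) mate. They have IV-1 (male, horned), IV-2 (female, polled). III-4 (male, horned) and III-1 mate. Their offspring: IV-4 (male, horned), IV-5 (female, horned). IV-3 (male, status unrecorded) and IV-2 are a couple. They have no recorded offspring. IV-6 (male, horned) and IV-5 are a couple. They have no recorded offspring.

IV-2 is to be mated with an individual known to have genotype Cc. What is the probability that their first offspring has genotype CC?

III-2 is polled so carries C and passed c to IV-1 (cc), so III-2 is Cc.
III-3 is polled so carries C and passed c to IV-1 (cc), so III-3 is Cc.
IV-2 is a polled offspring of III-2 (Cc) × III-3 (Cc), whose cross gives 1/4 CC : 1/2 Cc : 1/4 cc; conditioning on being polled, IV-2 is CC with probability 1/3, Cc with probability 2/3.
Summing over parental genotype combinations, P(offspring has genotype CC) = 1/3·1/2 + 2/3·1/4 = 1/3.

1/3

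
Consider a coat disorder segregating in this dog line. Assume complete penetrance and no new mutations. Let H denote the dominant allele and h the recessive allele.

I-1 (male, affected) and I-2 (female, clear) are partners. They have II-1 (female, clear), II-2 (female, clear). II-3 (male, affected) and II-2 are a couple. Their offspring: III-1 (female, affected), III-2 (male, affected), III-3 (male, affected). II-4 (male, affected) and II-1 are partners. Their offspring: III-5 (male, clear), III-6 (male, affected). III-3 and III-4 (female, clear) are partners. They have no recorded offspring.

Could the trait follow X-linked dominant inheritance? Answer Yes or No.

No

Under X-linked dominant, II-1 (clear, female) cannot arise from I-1 (affected) × I-2 (clear).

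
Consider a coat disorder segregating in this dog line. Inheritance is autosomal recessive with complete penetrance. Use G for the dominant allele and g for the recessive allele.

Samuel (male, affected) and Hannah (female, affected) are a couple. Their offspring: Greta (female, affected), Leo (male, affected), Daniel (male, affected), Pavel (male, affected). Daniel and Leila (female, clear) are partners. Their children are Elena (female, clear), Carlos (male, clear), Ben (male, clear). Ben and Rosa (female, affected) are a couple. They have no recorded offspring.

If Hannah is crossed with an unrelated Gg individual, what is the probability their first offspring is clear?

Hannah is affected, so Hannah is gg.
The cross gives 1/2 Gg : 1/2 gg, so P(offspring is clear) = 1/2.

1/2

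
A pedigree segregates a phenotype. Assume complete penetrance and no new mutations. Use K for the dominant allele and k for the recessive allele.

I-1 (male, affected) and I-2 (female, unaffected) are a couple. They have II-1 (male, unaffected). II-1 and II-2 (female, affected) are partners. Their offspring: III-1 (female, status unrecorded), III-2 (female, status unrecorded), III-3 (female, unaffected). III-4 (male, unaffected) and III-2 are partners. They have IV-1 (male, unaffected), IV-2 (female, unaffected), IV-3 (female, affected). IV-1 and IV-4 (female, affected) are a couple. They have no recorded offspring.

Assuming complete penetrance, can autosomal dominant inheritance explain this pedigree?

Yes

A consistent assignment under autosomal dominant exists: I-1 Kk, I-2 kk, II-1 kk, II-2 Kk, III-1 Kk, III-2 Kk, III-3 kk, III-4 kk, IV-1 kk, IV-2 kk, IV-3 Kk, IV-4 KK.
In this assignment every recorded phenotype matches its genotype and every non-founder's genotype is obtainable from its parents' genotypes, so the pedigree is consistent.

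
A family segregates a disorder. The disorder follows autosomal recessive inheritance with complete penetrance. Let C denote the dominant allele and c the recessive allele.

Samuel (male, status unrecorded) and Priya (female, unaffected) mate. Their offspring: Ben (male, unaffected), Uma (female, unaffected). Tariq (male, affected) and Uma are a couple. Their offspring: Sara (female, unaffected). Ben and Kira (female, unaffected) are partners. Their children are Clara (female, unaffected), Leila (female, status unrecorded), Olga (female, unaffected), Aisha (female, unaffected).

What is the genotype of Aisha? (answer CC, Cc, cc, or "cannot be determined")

cannot be determined

Aisha's phenotype allows CC or Cc, and no parent or child forces a single allele at both positions; consistent genotype assignments exist with Aisha as CC or Cc.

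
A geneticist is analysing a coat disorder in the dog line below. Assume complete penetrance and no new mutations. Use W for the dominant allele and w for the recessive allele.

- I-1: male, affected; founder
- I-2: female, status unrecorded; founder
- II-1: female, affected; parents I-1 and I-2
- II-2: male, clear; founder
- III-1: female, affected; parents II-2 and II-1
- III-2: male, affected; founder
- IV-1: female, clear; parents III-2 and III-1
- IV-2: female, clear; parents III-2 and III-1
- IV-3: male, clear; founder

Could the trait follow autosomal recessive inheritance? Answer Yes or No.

Under autosomal recessive, IV-1 (clear, female) cannot arise from III-2 (affected) × III-1 (affected).

No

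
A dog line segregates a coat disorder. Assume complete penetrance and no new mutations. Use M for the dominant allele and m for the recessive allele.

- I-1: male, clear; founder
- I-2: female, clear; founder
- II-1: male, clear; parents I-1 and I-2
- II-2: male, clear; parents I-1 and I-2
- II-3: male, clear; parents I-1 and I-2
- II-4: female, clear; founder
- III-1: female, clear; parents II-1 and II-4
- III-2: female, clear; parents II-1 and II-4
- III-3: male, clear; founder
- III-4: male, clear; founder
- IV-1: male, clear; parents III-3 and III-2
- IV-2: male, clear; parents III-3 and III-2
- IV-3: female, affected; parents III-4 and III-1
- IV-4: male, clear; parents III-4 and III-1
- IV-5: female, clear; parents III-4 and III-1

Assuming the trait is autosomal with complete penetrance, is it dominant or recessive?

recessive

III-4 and III-1 are both clear yet have an affected child IV-3. Under dominance, an affected child requires at least one affected parent, so the trait cannot be dominant.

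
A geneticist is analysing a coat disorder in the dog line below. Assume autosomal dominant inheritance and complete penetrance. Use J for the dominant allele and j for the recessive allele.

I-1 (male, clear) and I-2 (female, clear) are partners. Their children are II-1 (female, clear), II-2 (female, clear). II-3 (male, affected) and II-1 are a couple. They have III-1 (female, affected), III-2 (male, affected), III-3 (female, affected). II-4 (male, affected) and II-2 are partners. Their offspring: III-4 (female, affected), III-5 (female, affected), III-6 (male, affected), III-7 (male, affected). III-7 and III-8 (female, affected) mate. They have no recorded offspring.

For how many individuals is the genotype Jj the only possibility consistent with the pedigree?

Obligate heterozygotes: III-1 is affected so carries J and received j from II-1 (jj), so III-1 is Jj; III-2 is affected so carries J and received j from II-1 (jj), so III-2 is Jj; III-3 is affected so carries J and received j from II-1 (jj), so III-3 is Jj; III-4 is affected so carries J and received j from II-2 (jj), so III-4 is Jj; III-5 is affected so carries J and received j from II-2 (jj), so III-5 is Jj; III-6 is affected so carries J and received j from II-2 (jj), so III-6 is Jj; III-7 is affected so carries J and received j from II-2 (jj), so III-7 is Jj.
Every other individual is either homozygous by phenotype or has at least one consistent homozygous assignment, so the count is 7.

7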